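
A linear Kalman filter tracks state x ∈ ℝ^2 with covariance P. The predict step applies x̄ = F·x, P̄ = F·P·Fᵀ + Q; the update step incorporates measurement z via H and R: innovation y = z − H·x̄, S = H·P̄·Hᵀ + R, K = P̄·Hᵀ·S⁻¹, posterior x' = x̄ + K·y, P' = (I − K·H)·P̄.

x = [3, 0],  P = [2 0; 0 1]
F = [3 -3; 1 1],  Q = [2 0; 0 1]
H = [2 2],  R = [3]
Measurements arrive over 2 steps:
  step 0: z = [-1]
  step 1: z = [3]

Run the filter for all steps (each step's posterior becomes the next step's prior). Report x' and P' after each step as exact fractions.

step 0: x̄ = F·x = [9, 3]
step 0: P̄ = F·P·Fᵀ + Q = [29 3; 3 4]
step 0: y = z − H·x̄ = [-25]
step 0: S = H·P̄·Hᵀ + R = [159]
step 0: K = P̄·Hᵀ·S⁻¹ = [64/159; 14/159]
step 0: x' = x̄ + K·y = [-169/159, 127/159]
step 0: P' = (I − K·H)·P̄ = [515/159 -419/159; -419/159 440/159]
step 1: x̄ = F·x = [-296/53, -14/53]
step 1: P̄ = F·P·Fᵀ + Q = [5485/53 75/53; 75/53 92/53]
step 1: y = z − H·x̄ = [779/53]
step 1: S = H·P̄·Hᵀ + R = [23067/53]
step 1: K = P̄·Hᵀ·S⁻¹ = [11120/23067; 334/23067]
step 1: x' = x̄ + K·y = [34616/23067, -1184/23067]
step 1: P' = (I − K·H)·P̄ = [54115/23067 -37435/23067; -37435/23067 37936/23067]

step 0: x' = [-169/159, 127/159], P' = [515/159 -419/159; -419/159 440/159]
step 1: x' = [34616/23067, -1184/23067], P' = [54115/23067 -37435/23067; -37435/23067 37936/23067]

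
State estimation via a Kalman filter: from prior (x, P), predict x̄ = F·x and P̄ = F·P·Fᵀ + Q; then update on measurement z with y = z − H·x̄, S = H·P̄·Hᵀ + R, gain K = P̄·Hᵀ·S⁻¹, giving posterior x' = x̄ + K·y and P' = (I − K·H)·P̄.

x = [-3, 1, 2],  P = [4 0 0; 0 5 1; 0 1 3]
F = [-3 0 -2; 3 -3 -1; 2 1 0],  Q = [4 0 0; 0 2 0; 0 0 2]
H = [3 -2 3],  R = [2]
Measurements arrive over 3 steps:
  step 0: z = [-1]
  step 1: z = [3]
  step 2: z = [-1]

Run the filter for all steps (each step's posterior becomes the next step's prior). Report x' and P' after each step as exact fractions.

step 0: x̄ = F·x = [5, -14, -5]
step 0: P̄ = F·P·Fᵀ + Q = [52 -24 -26; -24 92 8; -26 8 23]
step 0: y = z − H·x̄ = [-29]
step 0: S = H·P̄·Hᵀ + R = [769]
step 0: K = P̄·Hᵀ·S⁻¹ = [126/769; -232/769; -25/769]
step 0: x' = x̄ + K·y = [191/769, -4038/769, -3120/769]
step 0: P' = (I − K·H)·P̄ = [24112/769 10776/769 -16844/769; 10776/769 16924/769 352/769; -16844/769 352/769 17062/769]
step 1: x̄ = F·x = [5667/769, 15807/769, -3656/769]
step 1: P̄ = F·P·Fᵀ + Q = [86204/769 -33256/769 -110328/769; -33256/769 297132/769 94908/769; -110328/769 94908/769 158014/769]
step 1: y = z − H·x̄ = [27888/769]
step 1: S = H·P̄·Hᵀ + R = [662300/769]
step 1: K = P̄·Hᵀ·S⁻¹ = [-293/33115; -102327/165575; -23379/331150]
step 1: x' = x̄ + K·y = [233409/33115, -307479/165575, -1211104/165575]
step 1: P' = (I − K·H)·P̄ = [741984/6623 -1588036/33115 -4768806/33115; -1588036/33115 9511536/165575 14212986/165575; -4768806/33115 14212986/165575 33311561/165575]
step 2: x̄ = F·x = [-1078927/165575, 5634676/165575, 2026611/165575]
step 2: P̄ = F·P·Fᵀ + Q = [14726584/165575 -14974892/165575 -20526912/165575; -14974892/165575 657458271/165575 140058606/165575; -20526912/165575 140058606/165575 52280366/165575]
step 2: y = z − H·x̄ = [330429/6623]
step 2: S = H·P̄·Hᵀ + R = [54509512/6623]
step 2: K = P̄·Hᵀ·S⁻¹ = [62744/6813689; -4698327/6813689; -3697137/27254756]
step 2: x' = x̄ + K·y = [-1031732161/170342225, -63212657/170342225, 3728485017/681368900]
step 2: P' = (I − K·H)·P̄ = [15031707912/170342225 -6503984756/170342225 -19366652016/170342225; -6503984756/170342225 9793276353/170342225 12954530208/170342225; -19366652016/170342225 12954530208/170342225 55975201501/340684450]

step 0: x' = [191/769, -4038/769, -3120/769], P' = [24112/769 10776/769 -16844/769; 10776/769 16924/769 352/769; -16844/769 352/769 17062/769]
step 1: x' = [233409/33115, -307479/165575, -1211104/165575], P' = [741984/6623 -1588036/33115 -4768806/33115; -1588036/33115 9511536/165575 14212986/165575; -4768806/33115 14212986/165575 33311561/165575]
step 2: x' = [-1031732161/170342225, -63212657/170342225, 3728485017/681368900], P' = [15031707912/170342225 -6503984756/170342225 -19366652016/170342225; -6503984756/170342225 9793276353/170342225 12954530208/170342225; -19366652016/170342225 12954530208/170342225 55975201501/340684450]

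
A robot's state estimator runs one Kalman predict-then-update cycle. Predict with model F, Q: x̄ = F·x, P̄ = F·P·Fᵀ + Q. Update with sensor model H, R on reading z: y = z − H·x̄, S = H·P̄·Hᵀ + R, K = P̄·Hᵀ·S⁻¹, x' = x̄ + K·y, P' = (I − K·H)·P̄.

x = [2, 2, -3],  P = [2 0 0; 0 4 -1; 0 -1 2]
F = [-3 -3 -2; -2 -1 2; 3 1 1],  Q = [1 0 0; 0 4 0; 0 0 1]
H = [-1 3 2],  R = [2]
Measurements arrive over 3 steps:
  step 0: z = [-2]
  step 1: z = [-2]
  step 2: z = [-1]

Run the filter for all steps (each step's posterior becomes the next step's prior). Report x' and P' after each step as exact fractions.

step 0: x̄ = F·x = [-6, -12, 5]
step 0: P̄ = F·P·Fᵀ + Q = [51 20 -29; 20 28 -13; -29 -13 23]
step 0: y = z − H·x̄ = [18]
step 0: S = H·P̄·Hᵀ + R = [237]
step 0: K = P̄·Hᵀ·S⁻¹ = [-49/237; 38/237; 12/79]
step 0: x' = x̄ + K·y = [-768/79, -720/79, 611/79]
step 0: P' = (I − K·H)·P̄ = [9686/237 6602/237 -1703/79; 6602/237 5192/237 -1483/79; -1703/79 -1483/79 1385/79]
step 1: x̄ = F·x = [3242/79, 3478/79, -2413/79]
step 1: P̄ = F·P·Fᵀ + Q = [51633/79 48168/79 -40686/79; 48168/79 48860/79 -37631/79; -40686/79 -37631/79 96818/237]
step 1: y = z − H·x̄ = [-2524/79]
step 1: S = H·P̄·Hᵀ + R = [128357/237]
step 1: K = P̄·Hᵀ·S⁻¹ = [34497/128357; 69450/128357; -22985/128357]
step 1: x' = x̄ + K·y = [4165354/128357, 3432074/128357, -3186219/128357]
step 1: P' = (I − K·H)·P̄ = [78870582/128357 68153094/128357 -62759853/128357; 68153094/128357 59034880/128357 -54406323/128357; -62759853/128357 -54406323/128357 50206573/128357]
step 2: x̄ = F·x = [-16419846/128357, -18135220/128357, 12741917/128357]
step 2: P̄ = F·P·Fᵀ + Q = [1262865387/128357 1406024684/128357 -968319860/128357; 1406024684/128357 1568173420/128357 -1078056431/128357; -968319860/128357 -1078056431/128357 742751848/128357]
step 2: y = z − H·x̄ = [12373623/128357]
step 2: S = H·P̄·Hᵀ + R = [848144437/128357]
step 2: K = P̄·Hᵀ·S⁻¹ = [1018568945/848144437; 1142382714/848144437; -4510669/4902569]
step 2: x' = x̄ + K·y = [-10307290731/848144437, -9706310774/848144437, 51846098/4902569]
step 2: P' = (I − K·H)·P̄ = [261844363342/848144437 225281505754/848144437 -1190644555/4902569; 225281505754/848144437 194763800792/848144437 -1030997489/4902569; -1190644555/4902569 -1030997489/4902569 946663287/4902569]

step 0: x' = [-768/79, -720/79, 611/79], P' = [9686/237 6602/237 -1703/79; 6602/237 5192/237 -1483/79; -1703/79 -1483/79 1385/79]
step 1: x' = [4165354/128357, 3432074/128357, -3186219/128357], P' = [78870582/128357 68153094/128357 -62759853/128357; 68153094/128357 59034880/128357 -54406323/128357; -62759853/128357 -54406323/128357 50206573/128357]
step 2: x' = [-10307290731/848144437, -9706310774/848144437, 51846098/4902569], P' = [261844363342/848144437 225281505754/848144437 -1190644555/4902569; 225281505754/848144437 194763800792/848144437 -1030997489/4902569; -1190644555/4902569 -1030997489/4902569 946663287/4902569]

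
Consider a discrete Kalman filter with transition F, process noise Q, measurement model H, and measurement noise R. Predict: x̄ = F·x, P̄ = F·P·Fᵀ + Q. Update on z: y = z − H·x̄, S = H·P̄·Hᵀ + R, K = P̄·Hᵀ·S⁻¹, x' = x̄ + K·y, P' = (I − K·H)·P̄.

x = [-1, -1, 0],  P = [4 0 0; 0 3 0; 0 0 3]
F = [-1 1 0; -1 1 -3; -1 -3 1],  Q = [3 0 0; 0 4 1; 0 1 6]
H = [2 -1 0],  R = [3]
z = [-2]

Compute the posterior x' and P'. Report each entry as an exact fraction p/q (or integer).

x̄ = F·x = [0, 0, 4]
P̄ = F·P·Fᵀ + Q = [10 7 -5; 7 38 -13; -5 -13 40]
y = z − H·x̄ = [-2]
S = H·P̄·Hᵀ + R = [53]
K = P̄·Hᵀ·S⁻¹ = [13/53; -24/53; 3/53]
x' = x̄ + K·y = [-26/53, 48/53, 206/53]
P' = (I − K·H)·P̄ = [361/53 683/53 -304/53; 683/53 1438/53 -617/53; -304/53 -617/53 2111/53]

x' = [-26/53, 48/53, 206/53]
P' = [361/53 683/53 -304/53; 683/53 1438/53 -617/53; -304/53 -617/53 2111/53]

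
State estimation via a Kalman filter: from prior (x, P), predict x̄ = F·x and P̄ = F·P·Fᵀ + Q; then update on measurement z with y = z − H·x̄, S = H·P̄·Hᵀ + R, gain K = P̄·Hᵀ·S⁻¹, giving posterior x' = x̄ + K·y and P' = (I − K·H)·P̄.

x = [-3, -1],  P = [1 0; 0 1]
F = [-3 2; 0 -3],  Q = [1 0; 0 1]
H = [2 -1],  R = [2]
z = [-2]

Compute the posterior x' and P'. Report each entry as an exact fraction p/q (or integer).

x̄ = F·x = [7, 3]
P̄ = F·P·Fᵀ + Q = [14 -6; -6 10]
y = z − H·x̄ = [-13]
S = H·P̄·Hᵀ + R = [92]
K = P̄·Hᵀ·S⁻¹ = [17/46; -11/46]
x' = x̄ + K·y = [101/46, 281/46]
P' = (I − K·H)·P̄ = [33/23 49/23; 49/23 109/23]

x' = [101/46, 281/46]
P' = [33/23 49/23; 49/23 109/23]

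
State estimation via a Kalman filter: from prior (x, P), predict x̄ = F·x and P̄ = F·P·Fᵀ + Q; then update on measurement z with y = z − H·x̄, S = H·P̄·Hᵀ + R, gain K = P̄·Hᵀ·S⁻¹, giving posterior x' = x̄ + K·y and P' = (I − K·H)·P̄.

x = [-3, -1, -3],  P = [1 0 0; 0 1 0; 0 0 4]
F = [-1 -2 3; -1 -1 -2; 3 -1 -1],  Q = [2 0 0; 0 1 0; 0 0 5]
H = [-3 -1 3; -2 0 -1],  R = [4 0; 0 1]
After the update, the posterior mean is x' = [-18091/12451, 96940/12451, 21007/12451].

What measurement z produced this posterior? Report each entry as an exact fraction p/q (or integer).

x̄ = F·x = [-4, 10, -5]
P̄ = F·P·Fᵀ + Q = [43 -21 -13; -21 19 6; -13 6 19]
S = H·P̄·Hᵀ + R = [653 204; 204 140]
K = P̄·Hᵀ·S⁻¹ = [-1422/12451 -17681/49804; 334/12451 2715/12451; 2793/12451 -13789/49804]
x' − x̄ = [31713/12451, -27570/12451, 83262/12451] = K·y
y = (KᵀK)⁻¹·Kᵀ·(x' − x̄) = [15, -12]
z = y + H·x̄ = [15, -12] + [-13, 13] = [2, 1]

z = [2, 1]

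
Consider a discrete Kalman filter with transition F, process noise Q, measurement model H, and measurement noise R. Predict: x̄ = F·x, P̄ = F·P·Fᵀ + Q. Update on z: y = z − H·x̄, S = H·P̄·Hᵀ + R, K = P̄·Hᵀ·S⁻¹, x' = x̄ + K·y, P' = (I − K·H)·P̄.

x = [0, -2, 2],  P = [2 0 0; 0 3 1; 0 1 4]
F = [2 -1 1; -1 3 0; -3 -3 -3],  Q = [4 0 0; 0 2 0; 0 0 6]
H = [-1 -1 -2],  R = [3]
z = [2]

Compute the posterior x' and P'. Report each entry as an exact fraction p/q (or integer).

x' = [4, -6, 0]
P' = [4078/271 -3607/271 -270/271; -3607/271 6880/271 -1695/271; -270/271 -1695/271 1230/271]

x̄ = F·x = [4, -6, 0]
P̄ = F·P·Fᵀ + Q = [17 -10 -15; -10 31 -30; -15 -30 105]
y = z − H·x̄ = [0]
S = H·P̄·Hᵀ + R = [271]
K = P̄·Hᵀ·S⁻¹ = [23/271; 39/271; -165/271]
x' = x̄ + K·y = [4, -6, 0]
P' = (I − K·H)·P̄ = [4078/271 -3607/271 -270/271; -3607/271 6880/271 -1695/271; -270/271 -1695/271 1230/271]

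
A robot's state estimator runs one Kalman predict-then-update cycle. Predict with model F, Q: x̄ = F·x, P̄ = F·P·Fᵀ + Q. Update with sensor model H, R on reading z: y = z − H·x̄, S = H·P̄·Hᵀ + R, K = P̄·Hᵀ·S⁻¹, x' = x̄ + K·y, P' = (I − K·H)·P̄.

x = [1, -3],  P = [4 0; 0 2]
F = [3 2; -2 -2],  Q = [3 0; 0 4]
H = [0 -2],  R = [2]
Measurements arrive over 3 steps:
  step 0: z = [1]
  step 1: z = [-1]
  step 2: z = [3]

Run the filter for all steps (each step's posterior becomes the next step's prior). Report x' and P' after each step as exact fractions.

step 0: x' = [39/19, -8/19], P' = [631/57 -32/57; -32/57 28/57]
step 1: x' = [1101/5273, 2422/5273], P' = [66818/5273 -3578/5273; -3578/5273 2608/5273]
step 2: x' = [966003/545617, -817562/545617], P' = [7001533/545617 -375560/545617; -375560/545617 270172/545617]

step 0: x̄ = F·x = [-3, 4]
step 0: P̄ = F·P·Fᵀ + Q = [47 -32; -32 28]
step 0: y = z − H·x̄ = [9]
step 0: S = H·P̄·Hᵀ + R = [114]
step 0: K = P̄·Hᵀ·S⁻¹ = [32/57; -28/57]
step 0: x' = x̄ + K·y = [39/19, -8/19]
step 0: P' = (I − K·H)·P̄ = [631/57 -32/57; -32/57 28/57]
step 1: x̄ = F·x = [101/19, -62/19]
step 1: P̄ = F·P·Fᵀ + Q = [5578/57 -3578/57; -3578/57 2608/57]
step 1: y = z − H·x̄ = [-143/19]
step 1: S = H·P̄·Hᵀ + R = [10546/57]
step 1: K = P̄·Hᵀ·S⁻¹ = [3578/5273; -2608/5273]
step 1: x' = x̄ + K·y = [1101/5273, 2422/5273]
step 1: P' = (I − K·H)·P̄ = [66818/5273 -3578/5273; -3578/5273 2608/5273]
step 2: x̄ = F·x = [8147/5273, -7046/5273]
step 2: P̄ = F·P·Fᵀ + Q = [584677/5273 -375560/5273; -375560/5273 270172/5273]
step 2: y = z − H·x̄ = [1727/5273]
step 2: S = H·P̄·Hᵀ + R = [1091234/5273]
step 2: K = P̄·Hᵀ·S⁻¹ = [375560/545617; -270172/545617]
step 2: x' = x̄ + K·y = [966003/545617, -817562/545617]
step 2: P' = (I − K·H)·P̄ = [7001533/545617 -375560/545617; -375560/545617 270172/545617]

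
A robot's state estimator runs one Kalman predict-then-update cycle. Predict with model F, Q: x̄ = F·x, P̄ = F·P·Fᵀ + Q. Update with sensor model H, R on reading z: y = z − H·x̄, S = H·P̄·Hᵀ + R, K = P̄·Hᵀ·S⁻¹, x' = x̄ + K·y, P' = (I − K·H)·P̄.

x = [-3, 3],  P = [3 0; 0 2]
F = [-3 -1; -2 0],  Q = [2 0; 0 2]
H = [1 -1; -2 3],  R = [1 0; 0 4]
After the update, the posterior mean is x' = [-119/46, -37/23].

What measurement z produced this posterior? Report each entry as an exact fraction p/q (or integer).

z = [-2, -2]

x̄ = F·x = [6, 6]
P̄ = F·P·Fᵀ + Q = [31 18; 18 14]
S = H·P̄·Hᵀ + R = [10 -14; -14 38]
K = P̄·Hᵀ·S⁻¹ = [191/92 51/92; 59/46 29/46]
x' − x̄ = [-395/46, -175/23] = K·y
y = (KᵀK)⁻¹·Kᵀ·(x' − x̄) = [-2, -8]
z = y + H·x̄ = [-2, -8] + [0, 6] = [-2, -2]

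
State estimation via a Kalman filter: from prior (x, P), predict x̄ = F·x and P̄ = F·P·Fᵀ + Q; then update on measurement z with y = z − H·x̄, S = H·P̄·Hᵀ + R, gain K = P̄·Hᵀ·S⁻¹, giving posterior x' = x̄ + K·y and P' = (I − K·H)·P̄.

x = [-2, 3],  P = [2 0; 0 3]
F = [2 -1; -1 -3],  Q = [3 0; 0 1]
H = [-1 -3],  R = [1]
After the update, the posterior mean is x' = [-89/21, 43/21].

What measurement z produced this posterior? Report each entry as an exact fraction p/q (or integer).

z = [-2]

x̄ = F·x = [-7, -7]
P̄ = F·P·Fᵀ + Q = [14 5; 5 30]
S = H·P̄·Hᵀ + R = [315]
K = P̄·Hᵀ·S⁻¹ = [-29/315; -19/63]
x' − x̄ = [58/21, 190/21] = K·y
y = (KᵀK)⁻¹·Kᵀ·(x' − x̄) = [-30]
z = y + H·x̄ = [-30] + [28] = [-2]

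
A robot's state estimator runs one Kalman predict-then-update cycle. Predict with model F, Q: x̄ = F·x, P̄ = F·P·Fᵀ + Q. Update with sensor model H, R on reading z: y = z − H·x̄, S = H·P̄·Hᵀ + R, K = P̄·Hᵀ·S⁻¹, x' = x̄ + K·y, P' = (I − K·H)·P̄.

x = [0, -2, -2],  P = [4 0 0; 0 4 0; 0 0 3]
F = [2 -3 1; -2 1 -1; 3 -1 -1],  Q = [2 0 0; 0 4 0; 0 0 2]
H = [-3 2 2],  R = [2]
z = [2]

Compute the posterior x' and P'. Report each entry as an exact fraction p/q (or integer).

x̄ = F·x = [4, 0, 4]
P̄ = F·P·Fᵀ + Q = [57 -31 33; -31 27 -25; 33 -25 45]
y = z − H·x̄ = [6]
S = H·P̄·Hᵀ + R = [579]
K = P̄·Hᵀ·S⁻¹ = [-167/579; 97/579; -59/579]
x' = x̄ + K·y = [438/193, 194/193, 654/193]
P' = (I − K·H)·P̄ = [5114/579 -1750/579 9254/579; -1750/579 6224/579 -8752/579; 9254/579 -8752/579 22574/579]

x' = [438/193, 194/193, 654/193]
P' = [5114/579 -1750/579 9254/579; -1750/579 6224/579 -8752/579; 9254/579 -8752/579 22574/579]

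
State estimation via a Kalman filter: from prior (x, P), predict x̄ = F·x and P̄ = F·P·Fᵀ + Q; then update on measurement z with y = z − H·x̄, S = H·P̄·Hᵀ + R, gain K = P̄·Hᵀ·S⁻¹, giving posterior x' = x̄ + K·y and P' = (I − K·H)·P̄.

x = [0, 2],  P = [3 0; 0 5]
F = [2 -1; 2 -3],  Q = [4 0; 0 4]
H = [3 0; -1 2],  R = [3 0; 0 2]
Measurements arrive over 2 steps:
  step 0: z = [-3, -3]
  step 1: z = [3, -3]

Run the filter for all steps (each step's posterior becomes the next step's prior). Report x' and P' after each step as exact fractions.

step 0: x̄ = F·x = [-2, -6]
step 0: P̄ = F·P·Fᵀ + Q = [21 27; 27 61]
step 0: y = z − H·x̄ = [3, 7]
step 0: S = H·P̄·Hᵀ + R = [192 99; 99 159]
step 0: K = P̄·Hᵀ·S⁻¹ = [750/2303 11/2303; 386/2303 3407/6909]
step 0: x' = x̄ + K·y = [-2279/2303, -14131/6909]
step 0: P' = (I − K·H)·P̄ = [750/2303 386/2303; 386/2303 3986/6909]
step 1: x̄ = F·x = [457/6909, 9573/2303]
step 1: P̄ = F·P·Fᵀ + Q = [35990/6909 3898/2303; 3898/2303 19538/2303]
step 1: y = z − H·x̄ = [6452/2303, -77708/6909]
step 1: S = H·P̄·Hᵀ + R = [114879/2303 -12602/2303; -12602/2303 237488/6909]
step 1: K = P̄·Hᵀ·S⁻¹ = [303531/969965 -6301/1939930; 29723/193993 181875/387986]
step 1: x' = x̄ + K·y = [189991/193993, -133155/193993]
step 1: P' = (I − K·H)·P̄ = [303531/969965 29723/193993; 29723/193993 105799/193993]

step 0: x' = [-2279/2303, -14131/6909], P' = [750/2303 386/2303; 386/2303 3986/6909]
step 1: x' = [189991/193993, -133155/193993], P' = [303531/969965 29723/193993; 29723/193993 105799/193993]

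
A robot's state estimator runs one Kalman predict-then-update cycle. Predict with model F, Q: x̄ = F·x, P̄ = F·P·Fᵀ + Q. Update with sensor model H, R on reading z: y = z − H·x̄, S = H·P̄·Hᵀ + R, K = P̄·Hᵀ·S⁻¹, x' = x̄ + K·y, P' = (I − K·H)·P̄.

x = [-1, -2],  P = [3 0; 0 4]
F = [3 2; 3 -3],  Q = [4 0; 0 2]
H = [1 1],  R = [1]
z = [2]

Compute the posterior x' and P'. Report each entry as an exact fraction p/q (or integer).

x' = [-533/119, 45/7]
P' = [3093/119 -179/7; -179/7 183/7]

x̄ = F·x = [-7, 3]
P̄ = F·P·Fᵀ + Q = [47 3; 3 65]
y = z − H·x̄ = [6]
S = H·P̄·Hᵀ + R = [119]
K = P̄·Hᵀ·S⁻¹ = [50/119; 4/7]
x' = x̄ + K·y = [-533/119, 45/7]
P' = (I − K·H)·P̄ = [3093/119 -179/7; -179/7 183/7]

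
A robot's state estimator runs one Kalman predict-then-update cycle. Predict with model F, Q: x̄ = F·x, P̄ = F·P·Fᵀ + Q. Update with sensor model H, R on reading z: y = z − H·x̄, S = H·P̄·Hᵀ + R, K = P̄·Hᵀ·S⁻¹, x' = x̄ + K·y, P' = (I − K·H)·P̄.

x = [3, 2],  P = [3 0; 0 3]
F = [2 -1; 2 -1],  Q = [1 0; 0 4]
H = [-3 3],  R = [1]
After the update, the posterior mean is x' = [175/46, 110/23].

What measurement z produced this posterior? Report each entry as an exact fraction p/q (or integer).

z = [3]

x̄ = F·x = [4, 4]
P̄ = F·P·Fᵀ + Q = [16 15; 15 19]
S = H·P̄·Hᵀ + R = [46]
K = P̄·Hᵀ·S⁻¹ = [-3/46; 6/23]
x' − x̄ = [-9/46, 18/23] = K·y
y = (KᵀK)⁻¹·Kᵀ·(x' − x̄) = [3]
z = y + H·x̄ = [3] + [0] = [3]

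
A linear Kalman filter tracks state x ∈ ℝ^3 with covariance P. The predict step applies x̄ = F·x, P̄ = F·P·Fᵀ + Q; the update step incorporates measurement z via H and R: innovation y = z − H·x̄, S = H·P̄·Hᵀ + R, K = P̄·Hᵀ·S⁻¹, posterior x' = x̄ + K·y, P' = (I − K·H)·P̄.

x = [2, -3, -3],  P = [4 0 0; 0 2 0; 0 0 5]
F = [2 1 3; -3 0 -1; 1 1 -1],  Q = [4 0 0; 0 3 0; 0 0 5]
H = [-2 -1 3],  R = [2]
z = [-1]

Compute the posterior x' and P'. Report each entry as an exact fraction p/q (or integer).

x' = [-93/101, -775/202, -441/202]
P' = [3742/101 -7163/202 2565/202; -7163/202 17607/404 -3673/404; 2565/202 -3673/404 2239/404]

x̄ = F·x = [-8, -3, 2]
P̄ = F·P·Fᵀ + Q = [67 -39 -5; -39 44 -7; -5 -7 16]
y = z − H·x̄ = [-26]
S = H·P̄·Hᵀ + R = [404]
K = P̄·Hᵀ·S⁻¹ = [-55/202; 13/404; 65/404]
x' = x̄ + K·y = [-93/101, -775/202, -441/202]
P' = (I − K·H)·P̄ = [3742/101 -7163/202 2565/202; -7163/202 17607/404 -3673/404; 2565/202 -3673/404 2239/404]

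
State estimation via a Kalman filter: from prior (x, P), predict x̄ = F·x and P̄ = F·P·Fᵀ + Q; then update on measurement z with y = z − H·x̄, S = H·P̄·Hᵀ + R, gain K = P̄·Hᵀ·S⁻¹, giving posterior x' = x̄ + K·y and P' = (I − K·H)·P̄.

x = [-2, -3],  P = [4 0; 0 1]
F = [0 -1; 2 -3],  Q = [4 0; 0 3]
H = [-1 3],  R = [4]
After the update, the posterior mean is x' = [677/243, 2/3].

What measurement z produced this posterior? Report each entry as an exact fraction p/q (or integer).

x̄ = F·x = [3, 5]
P̄ = F·P·Fᵀ + Q = [5 3; 3 28]
S = H·P̄·Hᵀ + R = [243]
K = P̄·Hᵀ·S⁻¹ = [4/243; 1/3]
x' − x̄ = [-52/243, -13/3] = K·y
y = (KᵀK)⁻¹·Kᵀ·(x' − x̄) = [-13]
z = y + H·x̄ = [-13] + [12] = [-1]

z = [-1]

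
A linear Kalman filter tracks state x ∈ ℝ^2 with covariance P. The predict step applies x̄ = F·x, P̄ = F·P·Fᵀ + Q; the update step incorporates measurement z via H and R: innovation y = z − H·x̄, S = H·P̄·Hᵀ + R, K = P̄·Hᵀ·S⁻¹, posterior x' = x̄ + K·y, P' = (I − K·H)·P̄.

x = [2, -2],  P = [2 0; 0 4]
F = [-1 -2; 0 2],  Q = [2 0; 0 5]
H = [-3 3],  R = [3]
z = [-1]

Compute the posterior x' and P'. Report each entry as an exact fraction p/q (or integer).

x' = [-43/55, -251/220]
P' = [128/55 119/55; 119/55 513/220]

x̄ = F·x = [2, -4]
P̄ = F·P·Fᵀ + Q = [20 -16; -16 21]
y = z − H·x̄ = [17]
S = H·P̄·Hᵀ + R = [660]
K = P̄·Hᵀ·S⁻¹ = [-9/55; 37/220]
x' = x̄ + K·y = [-43/55, -251/220]
P' = (I − K·H)·P̄ = [128/55 119/55; 119/55 513/220]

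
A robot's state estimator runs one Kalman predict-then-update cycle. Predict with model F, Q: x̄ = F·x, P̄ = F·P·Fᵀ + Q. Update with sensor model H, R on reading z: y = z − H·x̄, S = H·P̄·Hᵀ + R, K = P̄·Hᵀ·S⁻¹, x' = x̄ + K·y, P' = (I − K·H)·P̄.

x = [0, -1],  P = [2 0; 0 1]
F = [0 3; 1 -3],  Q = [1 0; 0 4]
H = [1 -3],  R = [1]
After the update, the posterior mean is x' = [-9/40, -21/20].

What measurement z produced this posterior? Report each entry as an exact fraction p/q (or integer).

z = [3]

x̄ = F·x = [-3, 3]
P̄ = F·P·Fᵀ + Q = [10 -9; -9 15]
S = H·P̄·Hᵀ + R = [200]
K = P̄·Hᵀ·S⁻¹ = [37/200; -27/100]
x' − x̄ = [111/40, -81/20] = K·y
y = (KᵀK)⁻¹·Kᵀ·(x' − x̄) = [15]
z = y + H·x̄ = [15] + [-12] = [3]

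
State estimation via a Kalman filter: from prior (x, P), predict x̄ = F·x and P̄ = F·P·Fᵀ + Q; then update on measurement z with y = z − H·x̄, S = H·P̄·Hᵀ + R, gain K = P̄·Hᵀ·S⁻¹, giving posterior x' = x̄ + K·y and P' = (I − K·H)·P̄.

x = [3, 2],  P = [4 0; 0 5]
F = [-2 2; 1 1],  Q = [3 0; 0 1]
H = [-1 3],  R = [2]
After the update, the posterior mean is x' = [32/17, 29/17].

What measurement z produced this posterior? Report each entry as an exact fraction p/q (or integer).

x̄ = F·x = [-2, 5]
P̄ = F·P·Fᵀ + Q = [39 2; 2 10]
S = H·P̄·Hᵀ + R = [119]
K = P̄·Hᵀ·S⁻¹ = [-33/119; 4/17]
x' − x̄ = [66/17, -56/17] = K·y
y = (KᵀK)⁻¹·Kᵀ·(x' − x̄) = [-14]
z = y + H·x̄ = [-14] + [17] = [3]

z = [3]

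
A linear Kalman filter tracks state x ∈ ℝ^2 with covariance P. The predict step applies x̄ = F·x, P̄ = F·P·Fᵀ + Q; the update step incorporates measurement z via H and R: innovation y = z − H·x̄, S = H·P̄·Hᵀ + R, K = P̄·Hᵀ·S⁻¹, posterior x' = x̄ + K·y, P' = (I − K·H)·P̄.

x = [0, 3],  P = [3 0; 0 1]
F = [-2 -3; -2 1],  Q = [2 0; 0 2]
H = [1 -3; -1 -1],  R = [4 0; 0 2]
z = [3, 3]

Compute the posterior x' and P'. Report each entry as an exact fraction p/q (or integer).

x̄ = F·x = [-9, 3]
P̄ = F·P·Fᵀ + Q = [23 9; 9 15]
y = z − H·x̄ = [21, -3]
S = H·P̄·Hᵀ + R = [108 40; 40 58]
K = P̄·Hᵀ·S⁻¹ = [131/583 -412/583; -141/583 -144/583]
x' = x̄ + K·y = [-1260/583, -780/583]
P' = (I − K·H)·P̄ = [749/583 75/583; 75/583 213/583]

x' = [-1260/583, -780/583]
P' = [749/583 75/583; 75/583 213/583]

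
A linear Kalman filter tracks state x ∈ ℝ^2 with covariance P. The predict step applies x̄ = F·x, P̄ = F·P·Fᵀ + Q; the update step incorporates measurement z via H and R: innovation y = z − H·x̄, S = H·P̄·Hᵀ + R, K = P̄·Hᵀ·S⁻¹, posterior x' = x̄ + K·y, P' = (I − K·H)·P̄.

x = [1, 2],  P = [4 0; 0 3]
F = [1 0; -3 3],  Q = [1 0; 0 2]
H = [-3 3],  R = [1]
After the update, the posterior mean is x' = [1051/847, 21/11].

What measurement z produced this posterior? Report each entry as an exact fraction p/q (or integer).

x̄ = F·x = [1, 3]
P̄ = F·P·Fᵀ + Q = [5 -12; -12 65]
S = H·P̄·Hᵀ + R = [847]
K = P̄·Hᵀ·S⁻¹ = [-51/847; 3/11]
x' − x̄ = [204/847, -12/11] = K·y
y = (KᵀK)⁻¹·Kᵀ·(x' − x̄) = [-4]
z = y + H·x̄ = [-4] + [6] = [2]

z = [2]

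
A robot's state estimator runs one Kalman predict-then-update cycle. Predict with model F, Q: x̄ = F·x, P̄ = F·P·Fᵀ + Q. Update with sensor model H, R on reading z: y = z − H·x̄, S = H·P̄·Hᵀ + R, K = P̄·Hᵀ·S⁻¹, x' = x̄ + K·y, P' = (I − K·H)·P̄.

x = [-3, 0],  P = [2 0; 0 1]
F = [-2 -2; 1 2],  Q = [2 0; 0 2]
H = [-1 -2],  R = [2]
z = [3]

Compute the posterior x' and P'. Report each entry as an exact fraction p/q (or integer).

x̄ = F·x = [6, -3]
P̄ = F·P·Fᵀ + Q = [14 -8; -8 8]
y = z − H·x̄ = [3]
S = H·P̄·Hᵀ + R = [16]
K = P̄·Hᵀ·S⁻¹ = [1/8; -1/2]
x' = x̄ + K·y = [51/8, -9/2]
P' = (I − K·H)·P̄ = [55/4 -7; -7 4]

x' = [51/8, -9/2]
P' = [55/4 -7; -7 4]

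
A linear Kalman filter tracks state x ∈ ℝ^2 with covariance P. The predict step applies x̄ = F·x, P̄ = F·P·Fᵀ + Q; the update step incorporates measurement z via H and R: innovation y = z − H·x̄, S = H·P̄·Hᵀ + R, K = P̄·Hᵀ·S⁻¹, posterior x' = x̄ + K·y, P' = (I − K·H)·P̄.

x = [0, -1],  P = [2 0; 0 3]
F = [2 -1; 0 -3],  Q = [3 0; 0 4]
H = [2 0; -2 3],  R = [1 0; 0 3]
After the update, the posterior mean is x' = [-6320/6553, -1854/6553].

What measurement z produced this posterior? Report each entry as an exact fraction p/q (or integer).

x̄ = F·x = [1, 3]
P̄ = F·P·Fᵀ + Q = [14 9; 9 31]
S = H·P̄·Hᵀ + R = [57 -2; -2 230]
K = P̄·Hᵀ·S⁻¹ = [3219/6553 -1/13106; 2145/6553 4311/13106]
x' − x̄ = [-12873/6553, -21513/6553] = K·y
y = (KᵀK)⁻¹·Kᵀ·(x' − x̄) = [-4, -6]
z = y + H·x̄ = [-4, -6] + [2, 7] = [-2, 1]

z = [-2, 1]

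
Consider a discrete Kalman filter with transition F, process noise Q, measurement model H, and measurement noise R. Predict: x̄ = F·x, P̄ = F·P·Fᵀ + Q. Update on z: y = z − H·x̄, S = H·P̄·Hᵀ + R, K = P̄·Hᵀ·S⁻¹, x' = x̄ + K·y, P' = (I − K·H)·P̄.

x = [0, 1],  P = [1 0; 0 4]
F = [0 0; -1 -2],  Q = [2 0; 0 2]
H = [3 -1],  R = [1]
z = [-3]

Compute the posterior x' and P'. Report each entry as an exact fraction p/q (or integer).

x̄ = F·x = [0, -2]
P̄ = F·P·Fᵀ + Q = [2 0; 0 19]
y = z − H·x̄ = [-5]
S = H·P̄·Hᵀ + R = [38]
K = P̄·Hᵀ·S⁻¹ = [3/19; -1/2]
x' = x̄ + K·y = [-15/19, 1/2]
P' = (I − K·H)·P̄ = [20/19 3; 3 19/2]

x' = [-15/19, 1/2]
P' = [20/19 3; 3 19/2]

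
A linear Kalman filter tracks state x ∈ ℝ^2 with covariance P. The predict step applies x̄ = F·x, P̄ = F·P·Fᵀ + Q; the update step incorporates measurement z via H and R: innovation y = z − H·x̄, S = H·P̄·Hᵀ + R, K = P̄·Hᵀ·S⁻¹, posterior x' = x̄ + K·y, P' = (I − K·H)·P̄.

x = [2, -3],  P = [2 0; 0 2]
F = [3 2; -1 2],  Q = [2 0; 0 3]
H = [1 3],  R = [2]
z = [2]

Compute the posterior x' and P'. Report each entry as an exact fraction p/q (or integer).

x' = [884/159, -206/159]
P' = [3296/159 -1076/159; -1076/159 386/159]

x̄ = F·x = [0, -8]
P̄ = F·P·Fᵀ + Q = [28 2; 2 13]
y = z − H·x̄ = [26]
S = H·P̄·Hᵀ + R = [159]
K = P̄·Hᵀ·S⁻¹ = [34/159; 41/159]
x' = x̄ + K·y = [884/159, -206/159]
P' = (I − K·H)·P̄ = [3296/159 -1076/159; -1076/159 386/159]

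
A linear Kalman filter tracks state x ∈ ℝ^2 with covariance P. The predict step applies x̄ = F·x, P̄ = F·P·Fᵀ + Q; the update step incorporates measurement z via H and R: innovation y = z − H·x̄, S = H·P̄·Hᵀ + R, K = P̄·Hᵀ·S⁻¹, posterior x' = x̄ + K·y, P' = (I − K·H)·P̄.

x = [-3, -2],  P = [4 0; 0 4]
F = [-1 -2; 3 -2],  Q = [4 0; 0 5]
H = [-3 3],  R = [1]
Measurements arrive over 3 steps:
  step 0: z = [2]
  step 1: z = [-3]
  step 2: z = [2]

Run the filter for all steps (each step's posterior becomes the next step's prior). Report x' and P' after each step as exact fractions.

step 0: x̄ = F·x = [7, -5]
step 0: P̄ = F·P·Fᵀ + Q = [24 4; 4 57]
step 0: y = z − H·x̄ = [38]
step 0: S = H·P̄·Hᵀ + R = [658]
step 0: K = P̄·Hᵀ·S⁻¹ = [-30/329; 159/658]
step 0: x' = x̄ + K·y = [1163/329, 1376/329]
step 0: P' = (I − K·H)·P̄ = [6096/329 6086/329; 6086/329 12225/658]
step 1: x̄ = F·x = [-3915/329, 737/329]
step 1: P̄ = F·P·Fᵀ + Q = [56206/329 -18182/329; -18182/329 7927/329]
step 1: y = z − H·x̄ = [-14943/329]
step 1: S = H·P̄·Hᵀ + R = [904802/329]
step 1: K = P̄·Hᵀ·S⁻¹ = [-111582/452401; 78327/904802]
step 1: x' = x̄ + K·y = [-315441/452401, -1530703/904802]
step 1: P' = (I − K·H)·P̄ = [1600502/452401 1563308/452401; 1563308/452401 3152725/904802]
step 2: x̄ = F·x = [1846144/452401, 584380/452401]
step 2: P̄ = F·P·Fᵀ + Q = [15968788/452401 -4749288/452401; -4749288/452401 4212277/452401]
step 2: y = z − H·x̄ = [4690094/452401]
step 2: S = H·P̄·Hᵀ + R = [267569170/452401]
step 2: K = P̄·Hᵀ·S⁻¹ = [-31077114/133784585; 5376939/53513834]
step 2: x' = x̄ + K·y = [223763924/133784585, 62434393/26756917]
step 2: P' = (I − K·H)·P̄ = [452703788/133784585 88468950/26756917; 88468950/26756917 178730213/53513834]

step 0: x' = [1163/329, 1376/329], P' = [6096/329 6086/329; 6086/329 12225/658]
step 1: x' = [-315441/452401, -1530703/904802], P' = [1600502/452401 1563308/452401; 1563308/452401 3152725/904802]
step 2: x' = [223763924/133784585, 62434393/26756917], P' = [452703788/133784585 88468950/26756917; 88468950/26756917 178730213/53513834]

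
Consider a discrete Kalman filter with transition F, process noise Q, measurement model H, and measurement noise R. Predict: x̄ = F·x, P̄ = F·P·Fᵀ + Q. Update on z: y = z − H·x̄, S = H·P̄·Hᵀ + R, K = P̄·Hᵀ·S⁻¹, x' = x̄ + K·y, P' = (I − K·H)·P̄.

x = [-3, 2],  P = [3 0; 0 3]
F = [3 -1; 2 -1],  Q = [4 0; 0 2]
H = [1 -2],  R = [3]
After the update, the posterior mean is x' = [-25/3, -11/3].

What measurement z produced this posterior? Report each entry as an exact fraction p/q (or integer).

z = [-2]

x̄ = F·x = [-11, -8]
P̄ = F·P·Fᵀ + Q = [34 21; 21 17]
S = H·P̄·Hᵀ + R = [21]
K = P̄·Hᵀ·S⁻¹ = [-8/21; -13/21]
x' − x̄ = [8/3, 13/3] = K·y
y = (KᵀK)⁻¹·Kᵀ·(x' − x̄) = [-7]
z = y + H·x̄ = [-7] + [5] = [-2]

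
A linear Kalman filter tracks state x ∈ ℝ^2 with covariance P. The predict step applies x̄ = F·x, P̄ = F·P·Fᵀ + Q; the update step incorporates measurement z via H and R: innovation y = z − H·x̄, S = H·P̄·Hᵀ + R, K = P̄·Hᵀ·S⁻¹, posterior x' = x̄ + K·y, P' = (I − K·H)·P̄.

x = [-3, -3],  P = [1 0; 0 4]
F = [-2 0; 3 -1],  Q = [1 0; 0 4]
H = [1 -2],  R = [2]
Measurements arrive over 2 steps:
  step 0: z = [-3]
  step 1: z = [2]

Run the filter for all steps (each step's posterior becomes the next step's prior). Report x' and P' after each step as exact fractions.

step 0: x' = [79/33, 82/33], P' = [206/99 86/99; 86/99 83/99]
step 1: x' = [-3724/4215, -5543/4215], P' = [23866/12645 8882/12645; 8882/12645 9139/12645]

step 0: x̄ = F·x = [6, -6]
step 0: P̄ = F·P·Fᵀ + Q = [5 -6; -6 17]
step 0: y = z − H·x̄ = [-21]
step 0: S = H·P̄·Hᵀ + R = [99]
step 0: K = P̄·Hᵀ·S⁻¹ = [17/99; -40/99]
step 0: x' = x̄ + K·y = [79/33, 82/33]
step 0: P' = (I − K·H)·P̄ = [206/99 86/99; 86/99 83/99]
step 1: x̄ = F·x = [-158/33, 155/33]
step 1: P̄ = F·P·Fᵀ + Q = [923/99 -1064/99; -1064/99 1817/99]
step 1: y = z − H·x̄ = [178/11]
step 1: S = H·P̄·Hᵀ + R = [1405/11]
step 1: K = P̄·Hᵀ·S⁻¹ = [339/1405; -522/1405]
step 1: x' = x̄ + K·y = [-3724/4215, -5543/4215]
step 1: P' = (I − K·H)·P̄ = [23866/12645 8882/12645; 8882/12645 9139/12645]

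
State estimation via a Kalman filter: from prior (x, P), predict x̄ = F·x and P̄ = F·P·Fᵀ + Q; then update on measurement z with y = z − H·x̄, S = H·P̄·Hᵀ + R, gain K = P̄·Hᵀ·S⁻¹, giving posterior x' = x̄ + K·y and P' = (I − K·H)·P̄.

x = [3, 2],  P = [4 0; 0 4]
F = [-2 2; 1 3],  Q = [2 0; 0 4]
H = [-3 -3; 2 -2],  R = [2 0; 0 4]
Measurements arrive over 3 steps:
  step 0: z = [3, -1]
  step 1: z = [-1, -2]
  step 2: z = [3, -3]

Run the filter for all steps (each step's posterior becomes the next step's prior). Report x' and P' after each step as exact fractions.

step 0: x' = [-845/994, -1578/11431], P' = [149/497 -94/497; -94/497 3432/11431]
step 1: x' = [-1837545/14516249, 603387/1319659], P' = [4015350/14516249 -220402/1319659; -220402/1319659 33176/119969]
step 2: x' = [-9845397888/8631506641, 1652490564/8631506641], P' = [2382471204/8631506641 -1439108438/8631506641; -1439108438/8631506641 2385587224/8631506641]

step 0: x̄ = F·x = [-2, 9]
step 0: P̄ = F·P·Fᵀ + Q = [34 16; 16 44]
step 0: y = z − H·x̄ = [24, 21]
step 0: S = H·P̄·Hᵀ + R = [992 60; 60 188]
step 0: K = P̄·Hᵀ·S⁻¹ = [-165/994 243/994; -1905/11431 -2797/11431]
step 0: x' = x̄ + K·y = [-845/994, -1578/11431]
step 0: P' = (I − K·H)·P̄ = [149/497 -94/497; -94/497 3432/11431]
step 1: x̄ = F·x = [16279/11431, -4129/3266]
step 1: P̄ = F·P·Fᵀ + Q = [67594/11431 3198/1633; 3198/1633 9581/1633]
step 1: y = z − H·x̄ = [-11897/22862, -84323/11431]
step 1: S = H·P̄·Hᵀ + R = [1637759/11431 -3162/11431; -3162/11431 405280/11431]
step 1: K = P̄·Hᵀ·S⁻¹ = [-140376/853897 3219886/14516249; -12753/77627 -292669/1319659]
step 1: x' = x̄ + K·y = [-1837545/14516249, 603387/1319659]
step 1: P' = (I − K·H)·P̄ = [4015350/14516249 -220402/1319659; -220402/1319659 33176/119969]
step 2: x̄ = F·x = [16949604/14516249, 18074226/14516249]
step 2: P̄ = F·P·Fᵀ + Q = [80546458/14516249 25752764/14516249; 25752764/14516249 83662478/14516249]
step 2: y = z − H·x̄ = [148620237/14516249, -41299503/14516249]
step 2: S = H·P̄·Hᵀ + R = [1970462674/14516249 18696120/14516249; 18696120/14516249 508878628/14516249]
step 2: K = P̄·Hᵀ·S⁻¹ = [-1415044149/8631506641 1910789821/8631506641; -1419718179/8631506641 -1912347831/8631506641]
step 2: x' = x̄ + K·y = [-9845397888/8631506641, 1652490564/8631506641]
step 2: P' = (I − K·H)·P̄ = [2382471204/8631506641 -1439108438/8631506641; -1439108438/8631506641 2385587224/8631506641]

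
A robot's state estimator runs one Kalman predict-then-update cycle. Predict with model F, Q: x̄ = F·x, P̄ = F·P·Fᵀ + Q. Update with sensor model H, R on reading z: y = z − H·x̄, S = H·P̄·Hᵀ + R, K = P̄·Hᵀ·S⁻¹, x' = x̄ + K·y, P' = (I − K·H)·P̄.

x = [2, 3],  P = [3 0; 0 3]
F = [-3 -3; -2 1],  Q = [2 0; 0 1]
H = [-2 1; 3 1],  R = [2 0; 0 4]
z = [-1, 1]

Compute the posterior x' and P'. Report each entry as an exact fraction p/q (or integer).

x̄ = F·x = [-15, -1]
P̄ = F·P·Fᵀ + Q = [56 9; 9 16]
y = z − H·x̄ = [-30, 47]
S = H·P̄·Hᵀ + R = [206 -311; -311 578]
K = P̄·Hᵀ·S⁻¹ = [-4487/22347 4429/22347; 12217/22347 8236/22347]
x' = x̄ + K·y = [7568/22347, -1765/22347]
P' = (I − K·H)·P̄ = [5338/22347 1702/22347; 1702/22347 27838/22347]

x' = [7568/22347, -1765/22347]
P' = [5338/22347 1702/22347; 1702/22347 27838/22347]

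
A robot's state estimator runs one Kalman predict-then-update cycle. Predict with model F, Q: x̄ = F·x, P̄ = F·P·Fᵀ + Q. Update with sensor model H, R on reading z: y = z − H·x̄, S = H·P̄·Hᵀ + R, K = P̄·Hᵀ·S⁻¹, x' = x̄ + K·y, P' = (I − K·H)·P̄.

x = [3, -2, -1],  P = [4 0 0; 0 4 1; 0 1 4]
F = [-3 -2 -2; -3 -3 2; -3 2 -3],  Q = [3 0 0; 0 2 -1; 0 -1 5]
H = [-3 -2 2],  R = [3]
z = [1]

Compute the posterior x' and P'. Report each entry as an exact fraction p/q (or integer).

x̄ = F·x = [-3, -5, -10]
P̄ = F·P·Fᵀ + Q = [79 46 46; 46 78 0; 46 0 81]
y = z − H·x̄ = [2]
S = H·P̄·Hᵀ + R = [1350]
K = P̄·Hᵀ·S⁻¹ = [-79/450; -49/225; 4/225]
x' = x̄ + K·y = [-754/225, -1223/225, -2242/225]
P' = (I − K·H)·P̄ = [5609/150 -421/75 3766/75; -421/75 1048/75 392/75; 3766/75 392/75 6043/75]

x' = [-754/225, -1223/225, -2242/225]
P' = [5609/150 -421/75 3766/75; -421/75 1048/75 392/75; 3766/75 392/75 6043/75]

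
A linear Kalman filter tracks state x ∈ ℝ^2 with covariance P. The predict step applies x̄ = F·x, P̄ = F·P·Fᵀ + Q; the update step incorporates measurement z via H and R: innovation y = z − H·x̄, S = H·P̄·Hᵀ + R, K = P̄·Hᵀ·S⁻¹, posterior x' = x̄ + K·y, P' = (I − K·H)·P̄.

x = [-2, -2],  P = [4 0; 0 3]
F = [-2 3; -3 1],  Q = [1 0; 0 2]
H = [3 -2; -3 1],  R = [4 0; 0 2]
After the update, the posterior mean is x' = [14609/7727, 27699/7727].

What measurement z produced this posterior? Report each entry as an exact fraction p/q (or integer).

x̄ = F·x = [-2, 4]
P̄ = F·P·Fᵀ + Q = [44 33; 33 41]
S = H·P̄·Hᵀ + R = [168 -181; -181 241]
K = P̄·Hᵀ·S⁻¹ = [-2013/7727 -4686/7727; -6401/7727 -6667/7727]
x' − x̄ = [30063/7727, -3209/7727] = K·y
y = (KᵀK)⁻¹·Kᵀ·(x' − x̄) = [13, -12]
z = y + H·x̄ = [13, -12] + [-14, 10] = [-1, -2]

z = [-1, -2]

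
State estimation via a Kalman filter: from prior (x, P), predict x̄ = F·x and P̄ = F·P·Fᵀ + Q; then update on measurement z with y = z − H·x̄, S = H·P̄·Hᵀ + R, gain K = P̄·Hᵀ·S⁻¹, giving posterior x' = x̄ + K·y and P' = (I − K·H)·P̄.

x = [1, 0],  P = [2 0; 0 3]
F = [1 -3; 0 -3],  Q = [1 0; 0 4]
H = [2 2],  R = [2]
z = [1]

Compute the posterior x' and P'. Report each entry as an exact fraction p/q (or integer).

x̄ = F·x = [1, 0]
P̄ = F·P·Fᵀ + Q = [30 27; 27 31]
y = z − H·x̄ = [-1]
S = H·P̄·Hᵀ + R = [462]
K = P̄·Hᵀ·S⁻¹ = [19/77; 58/231]
x' = x̄ + K·y = [58/77, -58/231]
P' = (I − K·H)·P̄ = [144/77 -125/77; -125/77 433/231]

x' = [58/77, -58/231]
P' = [144/77 -125/77; -125/77 433/231]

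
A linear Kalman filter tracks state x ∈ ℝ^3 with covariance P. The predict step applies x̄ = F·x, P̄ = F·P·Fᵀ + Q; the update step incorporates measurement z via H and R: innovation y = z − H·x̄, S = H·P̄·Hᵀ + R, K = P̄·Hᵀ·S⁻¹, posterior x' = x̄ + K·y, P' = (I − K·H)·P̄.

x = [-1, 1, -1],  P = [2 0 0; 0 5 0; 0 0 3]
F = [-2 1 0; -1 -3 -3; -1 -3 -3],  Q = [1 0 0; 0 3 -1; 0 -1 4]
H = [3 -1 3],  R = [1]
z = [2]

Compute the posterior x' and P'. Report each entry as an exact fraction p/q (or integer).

x̄ = F·x = [3, 1, 1]
P̄ = F·P·Fᵀ + Q = [14 -11 -11; -11 77 73; -11 73 78]
y = z − H·x̄ = [-9]
S = H·P̄·Hᵀ + R = [336]
K = P̄·Hᵀ·S⁻¹ = [5/84; 109/336; 8/21]
x' = x̄ + K·y = [69/28, -215/112, -17/7]
P' = (I − K·H)·P̄ = [269/21 -1469/84 -391/21; -1469/84 13991/336 661/21; -391/21 661/21 614/21]

x' = [69/28, -215/112, -17/7]
P' = [269/21 -1469/84 -391/21; -1469/84 13991/336 661/21; -391/21 661/21 614/21]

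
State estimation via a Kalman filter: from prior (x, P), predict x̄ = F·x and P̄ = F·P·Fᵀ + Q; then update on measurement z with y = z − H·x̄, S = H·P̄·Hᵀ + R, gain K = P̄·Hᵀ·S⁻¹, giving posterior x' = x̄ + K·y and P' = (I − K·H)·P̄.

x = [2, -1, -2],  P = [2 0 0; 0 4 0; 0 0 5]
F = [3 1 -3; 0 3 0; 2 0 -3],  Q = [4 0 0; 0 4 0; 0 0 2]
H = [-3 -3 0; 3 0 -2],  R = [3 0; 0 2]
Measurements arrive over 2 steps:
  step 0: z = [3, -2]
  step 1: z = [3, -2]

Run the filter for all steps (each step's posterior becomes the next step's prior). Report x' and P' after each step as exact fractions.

step 0: x' = [1070/337, -24063/5729, 32199/5729], P' = [4682/337 -4656/337 6894/337; -4656/337 80600/5729 -116580/5729; 6894/337 -116580/5729 525710/17187]
step 1: x' = [-45874278/46477309, -1333605/46477309, -365871/787751], P' = [98225972/46477309 -92665020/46477309 2344688/787751; -92665020/46477309 102554068/46477309 -2206548/787751; 2344688/787751 -2206548/787751 10984588/2363253]

step 0: x̄ = F·x = [11, -3, 10]
step 0: P̄ = F·P·Fᵀ + Q = [71 12 57; 12 40 0; 57 0 55]
step 0: y = z − H·x̄ = [27, -15]
step 0: S = H·P̄·Hᵀ + R = [1218 -405; -405 177]
step 0: K = P̄·Hᵀ·S⁻¹ = [-26/337 129/337; -1448/5729 -2148/5729; -618/5729 1681/17187]
step 0: x' = x̄ + K·y = [1070/337, -24063/5729, 32199/5729]
step 0: P' = (I − K·H)·P̄ = [4682/337 -4656/337 6894/337; -4656/337 80600/5729 -116580/5729; 6894/337 -116580/5729 525710/17187]
step 1: x̄ = F·x = [-66090/5729, -72189/5729, -60217/5729]
step 1: P̄ = F·P·Fᵀ + Q = [511996/5729 578652/5729 488160/5729; 578652/5729 748316/5729 574308/5729; 488160/5729 574308/5729 500588/5729]
step 1: y = z − H·x̄ = [-397650/5729, 66378/5729]
step 1: S = H·P̄·Hᵀ + R = [21775731/5729 -3441024/5729; -3441024/5729 763854/5729]
step 1: K = P̄·Hᵀ·S⁻¹ = [-5560952/46477309 9002366/46477309; -9889048/46477309 -8811198/46477309; -138140/787751 -433492/2363253]
step 1: x' = x̄ + K·y = [-45874278/46477309, -1333605/46477309, -365871/787751]
step 1: P' = (I − K·H)·P̄ = [98225972/46477309 -92665020/46477309 2344688/787751; -92665020/46477309 102554068/46477309 -2206548/787751; 2344688/787751 -2206548/787751 10984588/2363253]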